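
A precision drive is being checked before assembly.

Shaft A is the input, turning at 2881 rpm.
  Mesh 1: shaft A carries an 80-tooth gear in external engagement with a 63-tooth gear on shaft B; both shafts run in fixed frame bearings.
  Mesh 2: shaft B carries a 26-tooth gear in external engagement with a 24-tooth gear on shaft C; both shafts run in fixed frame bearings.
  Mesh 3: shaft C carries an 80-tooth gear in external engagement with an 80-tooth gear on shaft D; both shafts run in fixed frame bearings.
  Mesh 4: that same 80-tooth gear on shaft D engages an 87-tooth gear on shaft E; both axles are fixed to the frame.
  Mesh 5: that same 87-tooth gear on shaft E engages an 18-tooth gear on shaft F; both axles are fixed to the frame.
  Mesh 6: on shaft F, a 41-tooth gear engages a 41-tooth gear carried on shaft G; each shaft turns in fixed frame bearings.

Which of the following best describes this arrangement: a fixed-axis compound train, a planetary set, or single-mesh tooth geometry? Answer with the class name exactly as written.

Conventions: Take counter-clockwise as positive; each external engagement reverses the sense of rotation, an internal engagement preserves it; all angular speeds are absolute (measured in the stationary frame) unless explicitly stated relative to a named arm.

recognized (7 fixed axles, 6 meshes): fixed-axis compound train
classification: fixed-axis compound train

fixed-axis compound train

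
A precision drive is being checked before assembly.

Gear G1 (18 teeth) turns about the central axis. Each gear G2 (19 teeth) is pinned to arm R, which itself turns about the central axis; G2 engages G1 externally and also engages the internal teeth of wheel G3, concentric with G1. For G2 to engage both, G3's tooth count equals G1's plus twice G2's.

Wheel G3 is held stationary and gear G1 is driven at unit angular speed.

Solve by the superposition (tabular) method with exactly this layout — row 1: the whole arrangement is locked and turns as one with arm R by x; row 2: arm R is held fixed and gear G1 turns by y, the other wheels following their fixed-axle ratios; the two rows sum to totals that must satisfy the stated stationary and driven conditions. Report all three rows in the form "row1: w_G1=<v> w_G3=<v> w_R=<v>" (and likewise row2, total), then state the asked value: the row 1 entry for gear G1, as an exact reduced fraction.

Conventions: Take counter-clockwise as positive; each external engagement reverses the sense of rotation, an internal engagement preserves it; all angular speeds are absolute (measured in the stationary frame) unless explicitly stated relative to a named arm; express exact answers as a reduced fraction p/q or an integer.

row1: w_G1=9/37 w_G3=9/37 w_R=9/37
row2: w_G1=28/37 w_G3=-9/37 w_R=0
total: w_G1=1 w_G3=0 w_R=9/37
asked value: 9/37

planetary set (18T centre, 19T on arm, 56T internal) — Willis relation
row 1 — lock + rotate with arm: ω_sun = ω_ring = ω_arm = x
row 2 (arm held, sun turns y): ω_ring = −(18/56)·y, ω_arm = 0
boundary: total ω_ring = x − (18/56)·y = 0 and total ω_sun = x + y = 1  ⇒  y = 28/37, x = 9/37
row 2 ring = −(18/56)·28/37 = -9/37
totals (row 1 + row 2): sun 9/37 + 28/37 = 1, ring 9/37 + (-9/37) = 0, arm 9/37 + 0 = 9/37
asked cell (row1, sun) = 9/37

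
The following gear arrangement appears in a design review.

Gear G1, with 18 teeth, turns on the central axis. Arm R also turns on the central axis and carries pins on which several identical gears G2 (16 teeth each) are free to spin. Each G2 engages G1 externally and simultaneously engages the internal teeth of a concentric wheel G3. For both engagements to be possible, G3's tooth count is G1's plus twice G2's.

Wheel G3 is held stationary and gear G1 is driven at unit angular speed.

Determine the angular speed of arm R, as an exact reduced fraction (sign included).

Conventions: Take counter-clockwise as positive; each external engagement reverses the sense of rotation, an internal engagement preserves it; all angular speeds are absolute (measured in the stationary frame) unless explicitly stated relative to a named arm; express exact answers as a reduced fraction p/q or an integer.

topology: planetary set — G1 18T / G2 16T / G3 50T, arm = carrier (Willis)
ring teeth: 18 + 2·16 = 50
18(ω_sun−ω_arm) = −50(ω_ring−ω_arm),  ω_ring = 0, ω_sun = 1
18(1−ω_arm) = −50(0−ω_arm)  ⇒  68·ω_arm = 18  ⇒  ω_arm = 9/34
exact speed ratio = 9/34

9/34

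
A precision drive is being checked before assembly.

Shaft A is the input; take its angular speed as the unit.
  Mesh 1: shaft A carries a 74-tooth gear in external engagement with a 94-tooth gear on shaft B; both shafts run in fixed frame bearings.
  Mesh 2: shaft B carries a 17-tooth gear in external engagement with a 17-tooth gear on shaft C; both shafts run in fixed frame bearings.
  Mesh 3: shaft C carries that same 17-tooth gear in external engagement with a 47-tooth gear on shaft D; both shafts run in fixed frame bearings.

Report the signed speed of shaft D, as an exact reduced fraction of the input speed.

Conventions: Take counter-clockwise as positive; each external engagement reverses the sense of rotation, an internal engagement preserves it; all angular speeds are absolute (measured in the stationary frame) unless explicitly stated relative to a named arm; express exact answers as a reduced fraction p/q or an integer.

-629/2209

3-mesh fixed-axis compound train (all bearings frame-fixed)
mesh 1 [74T→94T]: |ω|/ω_in = 1×74/94 = 37/47, sense flips to −
mesh 2 [17T→17T]: |ω|/ω_in = (37/47)×17/17 = 37/47, sense flips to +
mesh 3 [17T→47T]: |ω|/ω_in = (37/47)×17/47 = 629/2209, sense flips to −
signed output speed (× input speed) = -629/2209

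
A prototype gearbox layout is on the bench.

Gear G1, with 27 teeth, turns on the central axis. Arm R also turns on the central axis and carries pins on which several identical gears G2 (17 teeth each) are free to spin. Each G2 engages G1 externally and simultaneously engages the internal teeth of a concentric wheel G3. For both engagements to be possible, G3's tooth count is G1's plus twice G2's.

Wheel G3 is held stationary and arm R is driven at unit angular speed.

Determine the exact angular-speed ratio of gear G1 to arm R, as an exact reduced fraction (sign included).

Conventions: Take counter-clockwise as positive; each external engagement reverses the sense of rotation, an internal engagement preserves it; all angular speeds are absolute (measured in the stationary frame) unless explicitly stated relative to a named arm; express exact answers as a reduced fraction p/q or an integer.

88/27

recognized (axles ride arm R): planetary set, 27/17/61 teeth
ring teeth: 27 + 2·17 = 61
27(ω_sun−ω_arm) = −61(ω_ring−ω_arm),  ω_ring = 0, ω_arm = 1
ω_sun = 1 − (61/27)(0−1) = 88/27
ω_out/ω_in = 88/27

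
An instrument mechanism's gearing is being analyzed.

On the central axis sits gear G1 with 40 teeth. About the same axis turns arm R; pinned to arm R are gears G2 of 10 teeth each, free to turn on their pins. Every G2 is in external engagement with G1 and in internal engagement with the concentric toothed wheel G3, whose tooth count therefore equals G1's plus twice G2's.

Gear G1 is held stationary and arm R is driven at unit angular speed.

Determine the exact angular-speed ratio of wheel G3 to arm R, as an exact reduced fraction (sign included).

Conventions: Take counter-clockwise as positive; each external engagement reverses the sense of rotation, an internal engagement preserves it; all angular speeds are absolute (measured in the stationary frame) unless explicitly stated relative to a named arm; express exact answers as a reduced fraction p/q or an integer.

class = planetary set [G3 = 40+2·10 = 60; Willis about the carrier]
ring teeth: 40 + 2·10 = 60
40(ω_sun−ω_arm) = −60(ω_ring−ω_arm),  ω_sun = 0, ω_arm = 1
ω_ring = 1 − (40/60)(0−1) = 5/3
ω_out/ω_in = 5/3

5/3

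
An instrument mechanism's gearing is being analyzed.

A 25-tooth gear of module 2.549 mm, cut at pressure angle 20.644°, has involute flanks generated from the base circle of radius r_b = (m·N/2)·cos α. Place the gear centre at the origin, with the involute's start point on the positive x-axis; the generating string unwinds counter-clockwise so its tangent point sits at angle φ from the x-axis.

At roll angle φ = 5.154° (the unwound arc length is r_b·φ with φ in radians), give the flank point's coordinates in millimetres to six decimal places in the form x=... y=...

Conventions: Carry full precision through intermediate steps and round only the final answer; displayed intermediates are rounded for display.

topology: single-mesh involute geometry — m = 2.549, N = 25
pitch radius r_p = m·N/2 = 2.549·25/2 = 31.862500
base radius r_b = r_p·cos α = 31.862500·cos 20.644° = 29.816579
roll angle φ = 5.154° = 0.08995427 rad
x = r_b·(cos φ + φ·sin φ) = 29.936970
y = r_b·(sin φ − φ·cos φ) = 0.007229

x=29.936970 y=0.007229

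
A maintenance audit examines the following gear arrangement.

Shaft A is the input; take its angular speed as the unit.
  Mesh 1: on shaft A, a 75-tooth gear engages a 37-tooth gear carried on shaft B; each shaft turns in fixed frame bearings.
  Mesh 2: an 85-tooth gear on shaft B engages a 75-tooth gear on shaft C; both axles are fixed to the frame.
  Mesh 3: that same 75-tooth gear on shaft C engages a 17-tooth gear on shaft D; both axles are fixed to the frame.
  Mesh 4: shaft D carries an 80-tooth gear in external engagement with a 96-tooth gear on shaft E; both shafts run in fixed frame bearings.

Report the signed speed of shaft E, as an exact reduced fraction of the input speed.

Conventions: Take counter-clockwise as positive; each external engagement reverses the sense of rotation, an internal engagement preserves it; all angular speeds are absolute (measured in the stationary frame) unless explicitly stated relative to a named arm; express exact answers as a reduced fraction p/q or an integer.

625/74

4-mesh fixed-axis compound train (all bearings frame-fixed)
mesh 1 [75T→37T]: |ω|/ω_in = 1×75/37 = 75/37, sense flips to −
mesh 2 [85T→75T]: |ω|/ω_in = (75/37)×85/75 = 85/37, sense flips to +
mesh 3 [75T→17T]: |ω|/ω_in = (85/37)×75/17 = 375/37, sense flips to −
mesh 4 [80T→96T]: |ω|/ω_in = (375/37)×80/96 = 625/74, sense flips to +
signed output speed (× input speed) = 625/74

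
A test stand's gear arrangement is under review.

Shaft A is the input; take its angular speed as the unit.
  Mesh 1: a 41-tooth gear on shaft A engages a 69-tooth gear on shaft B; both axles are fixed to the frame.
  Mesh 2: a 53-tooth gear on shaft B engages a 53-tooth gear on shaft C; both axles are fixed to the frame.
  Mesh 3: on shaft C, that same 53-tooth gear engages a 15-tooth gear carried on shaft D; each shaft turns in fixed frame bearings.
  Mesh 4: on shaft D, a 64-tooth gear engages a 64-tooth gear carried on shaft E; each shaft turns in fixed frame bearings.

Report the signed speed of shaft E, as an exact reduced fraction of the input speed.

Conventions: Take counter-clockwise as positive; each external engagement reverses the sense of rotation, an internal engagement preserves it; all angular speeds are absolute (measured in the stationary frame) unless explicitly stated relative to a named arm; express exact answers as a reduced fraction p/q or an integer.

2173/1035

4-mesh fixed-axis compound train (all bearings frame-fixed)
mesh 1 [41T→69T]: |ω|/ω_in = 1×41/69 = 41/69, sense flips to −
mesh 2 [53T→53T]: |ω|/ω_in = (41/69)×53/53 = 41/69, sense flips to +
mesh 3 [53T→15T]: |ω|/ω_in = (41/69)×53/15 = 2173/1035, sense flips to −
mesh 4 [64T→64T]: |ω|/ω_in = (2173/1035)×64/64 = 2173/1035, sense flips to +
signed output speed (× input speed) = 2173/1035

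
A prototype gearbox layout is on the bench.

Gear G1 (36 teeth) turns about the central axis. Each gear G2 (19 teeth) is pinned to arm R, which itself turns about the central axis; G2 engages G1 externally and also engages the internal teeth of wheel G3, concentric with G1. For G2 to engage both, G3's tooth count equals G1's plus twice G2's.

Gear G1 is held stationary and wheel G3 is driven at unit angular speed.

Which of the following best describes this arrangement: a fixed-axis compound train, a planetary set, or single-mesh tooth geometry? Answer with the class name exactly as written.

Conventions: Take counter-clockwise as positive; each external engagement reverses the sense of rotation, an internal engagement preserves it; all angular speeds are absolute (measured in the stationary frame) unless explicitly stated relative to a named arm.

recognized (axles ride arm R): planetary set, 36/19/74 teeth
classification: planetary set

planetary set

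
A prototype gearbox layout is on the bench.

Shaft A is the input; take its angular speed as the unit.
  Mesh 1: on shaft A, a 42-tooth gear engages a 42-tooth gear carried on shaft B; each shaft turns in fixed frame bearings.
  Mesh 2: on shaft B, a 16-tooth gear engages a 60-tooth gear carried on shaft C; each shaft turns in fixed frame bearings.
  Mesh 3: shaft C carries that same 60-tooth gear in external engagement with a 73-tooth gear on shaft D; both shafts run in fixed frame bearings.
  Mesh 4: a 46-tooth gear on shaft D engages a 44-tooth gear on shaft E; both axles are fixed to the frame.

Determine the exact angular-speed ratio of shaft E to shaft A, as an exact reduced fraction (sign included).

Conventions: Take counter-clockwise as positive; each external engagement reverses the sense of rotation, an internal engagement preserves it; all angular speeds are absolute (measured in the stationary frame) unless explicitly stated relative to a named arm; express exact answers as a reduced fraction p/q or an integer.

184/803

class = fixed-axis compound train [4 meshes; 4 ratios multiply, 4 sense flips]
mesh 1 [42T→42T]: running ratio 1, sense −
mesh 2 [16T→60T]: running ratio 4/15, sense +
mesh 3 [60T→73T]: running ratio 16/73, sense −
mesh 4 [46T→44T]: running ratio 184/803, sense +
ω_out/ω_in = 184/803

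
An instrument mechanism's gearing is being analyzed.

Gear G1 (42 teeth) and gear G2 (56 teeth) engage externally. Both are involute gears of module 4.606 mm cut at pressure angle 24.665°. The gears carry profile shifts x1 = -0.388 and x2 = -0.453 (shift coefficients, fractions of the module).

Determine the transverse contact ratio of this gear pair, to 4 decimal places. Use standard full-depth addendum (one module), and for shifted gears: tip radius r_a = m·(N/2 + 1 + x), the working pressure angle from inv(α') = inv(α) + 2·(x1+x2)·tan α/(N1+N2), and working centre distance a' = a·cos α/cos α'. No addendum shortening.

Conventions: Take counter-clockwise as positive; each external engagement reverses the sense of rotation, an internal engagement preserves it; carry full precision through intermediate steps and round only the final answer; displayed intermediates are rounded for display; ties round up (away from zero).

1.6972

class = single-mesh tooth geometry [involute pair 42T × 56T, m = 4.606]
base radii: r_b1 = 87.901036, r_b2 = 117.201381
tip radii: r_a1 = 99.544872, r_a2 = 131.487482
inv(α') = inv(24.665°) + 2·(-0.388-0.453)·tan α/(42+56) = 0.02084174  ⇒  α' = 22.27281°
a' = a·cos α / cos α' = 225.6940·cos 24.665°/cos 22.27281° = 221.638965
action lengths: √(r_a1²−r_b1²) = 46.718192, √(r_a2²−r_b2²) = 59.605320
base pitch p_b = π·m·cos α = 13.149964
CR = (46.718192 + 59.605320 − 221.638965·sin 22.27281°)/13.149964 = 1.697235
contact ratio ≈ 1.6972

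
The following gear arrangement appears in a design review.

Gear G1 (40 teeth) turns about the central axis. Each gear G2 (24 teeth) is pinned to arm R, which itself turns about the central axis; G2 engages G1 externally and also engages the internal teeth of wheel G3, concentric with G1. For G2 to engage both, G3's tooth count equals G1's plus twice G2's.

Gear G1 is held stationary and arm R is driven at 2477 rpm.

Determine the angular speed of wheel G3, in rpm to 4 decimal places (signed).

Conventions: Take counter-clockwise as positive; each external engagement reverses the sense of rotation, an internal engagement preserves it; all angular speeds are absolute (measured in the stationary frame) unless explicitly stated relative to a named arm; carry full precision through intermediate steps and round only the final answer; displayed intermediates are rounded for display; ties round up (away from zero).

+3602.9091 rpm

topology: planetary set — G1 40T / G2 24T / G3 88T, arm = carrier (Willis)
normalise by the input: solve with ω_arm = 1, then scale by 2477 rpm
ring teeth: 40 + 2·24 = 88
40(ω_sun−ω_arm) = −88(ω_ring−ω_arm),  ω_sun = 0, ω_arm = 1
ω_ring = 1 − (40/88)(0−1) = 16/11
scale: ω_ring = 16/11 × 2477 rpm = +3602.9091 rpm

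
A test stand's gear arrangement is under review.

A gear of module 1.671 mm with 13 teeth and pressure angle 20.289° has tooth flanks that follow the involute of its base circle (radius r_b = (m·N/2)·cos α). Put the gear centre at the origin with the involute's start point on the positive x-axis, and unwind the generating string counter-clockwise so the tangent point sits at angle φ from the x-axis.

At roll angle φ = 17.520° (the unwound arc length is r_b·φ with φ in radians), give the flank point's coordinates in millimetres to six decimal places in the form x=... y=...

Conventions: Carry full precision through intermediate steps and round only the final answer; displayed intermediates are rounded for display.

x=10.652811 y=0.096188

topology: single-mesh involute geometry — m = 1.671, N = 13
pitch radius r_p = m·N/2 = 1.671·13/2 = 10.861500
base radius r_b = r_p·cos α = 10.861500·cos 20.289° = 10.187604
roll angle φ = 17.520° = 0.30578168 rad
x = r_b·(cos φ + φ·sin φ) = 10.652811
y = r_b·(sin φ − φ·cos φ) = 0.096188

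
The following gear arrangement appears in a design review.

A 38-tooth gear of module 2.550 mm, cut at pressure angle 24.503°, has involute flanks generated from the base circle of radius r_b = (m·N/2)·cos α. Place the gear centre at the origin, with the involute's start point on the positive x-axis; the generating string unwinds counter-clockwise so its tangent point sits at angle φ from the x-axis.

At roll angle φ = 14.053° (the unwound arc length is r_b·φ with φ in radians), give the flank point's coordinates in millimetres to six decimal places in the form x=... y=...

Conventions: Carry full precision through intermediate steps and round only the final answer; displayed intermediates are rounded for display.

single-mesh involute tooth geometry (38T wheel at module 2.550)
pitch radius r_p = m·N/2 = 2.550·38/2 = 48.450000
base radius r_b = r_p·cos α = 48.450000·cos 24.503° = 44.086572
roll angle φ = 14.053° = 0.24527112 rad
x = r_b·(cos φ + φ·sin φ) = 45.392773
y = r_b·(sin φ − φ·cos φ) = 0.215531

x=45.392773 y=0.215531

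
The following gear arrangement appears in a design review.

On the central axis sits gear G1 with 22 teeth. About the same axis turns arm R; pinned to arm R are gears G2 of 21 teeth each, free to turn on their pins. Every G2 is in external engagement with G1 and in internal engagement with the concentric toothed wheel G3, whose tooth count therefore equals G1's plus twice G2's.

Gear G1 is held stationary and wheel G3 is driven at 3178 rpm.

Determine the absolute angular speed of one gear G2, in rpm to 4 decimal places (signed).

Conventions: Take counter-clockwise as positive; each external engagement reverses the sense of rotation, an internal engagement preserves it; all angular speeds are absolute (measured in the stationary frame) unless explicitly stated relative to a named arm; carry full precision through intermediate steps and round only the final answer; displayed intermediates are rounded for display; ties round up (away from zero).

recognized (axles ride arm R): planetary set, 22/21/64 teeth
normalise by the input: solve with ω_ring = 1, then scale by 3178 rpm
ring teeth: 22 + 2·21 = 64
22(ω_sun−ω_arm) = −64(ω_ring−ω_arm),  ω_sun = 0, ω_ring = 1
22(0−ω_arm) = −64(1−ω_arm)  ⇒  86·ω_arm = 64  ⇒  ω_arm = 32/43
sun–planet mesh: 22·(0−32/43) = −21·(ω_p−ω_arm)  ⇒  ω_p−ω_arm = 704/903
ω_p = 32/43 + 704/903 = 32/21
scale: ω_p = 32/21 × 3178 rpm = +4842.6667 rpm

+4842.6667 rpm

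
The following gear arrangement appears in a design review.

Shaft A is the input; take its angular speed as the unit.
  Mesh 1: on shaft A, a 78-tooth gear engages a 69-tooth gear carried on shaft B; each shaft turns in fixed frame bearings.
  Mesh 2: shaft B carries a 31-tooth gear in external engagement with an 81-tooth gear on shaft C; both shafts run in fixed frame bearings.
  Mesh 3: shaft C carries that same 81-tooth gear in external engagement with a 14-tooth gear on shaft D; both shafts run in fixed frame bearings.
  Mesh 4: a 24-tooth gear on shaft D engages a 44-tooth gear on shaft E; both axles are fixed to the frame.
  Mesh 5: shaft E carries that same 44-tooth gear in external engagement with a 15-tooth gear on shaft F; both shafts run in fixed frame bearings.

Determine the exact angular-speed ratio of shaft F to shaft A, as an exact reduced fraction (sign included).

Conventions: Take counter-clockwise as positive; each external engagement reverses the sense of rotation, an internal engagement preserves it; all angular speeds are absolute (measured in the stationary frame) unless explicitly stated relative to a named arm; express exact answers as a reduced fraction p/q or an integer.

class = fixed-axis compound train [5 meshes; 5 ratios multiply, 5 sense flips]
mesh 1 [78T→69T]: running ratio 26/23, sense −
mesh 2 [31T→81T]: running ratio 806/1863, sense +
mesh 3 [81T→14T]: running ratio 403/161, sense −
mesh 4 [24T→44T]: running ratio 2418/1771, sense +
mesh 5 [44T→15T]: running ratio 3224/805, sense −
ω_out/ω_in = -3224/805

-3224/805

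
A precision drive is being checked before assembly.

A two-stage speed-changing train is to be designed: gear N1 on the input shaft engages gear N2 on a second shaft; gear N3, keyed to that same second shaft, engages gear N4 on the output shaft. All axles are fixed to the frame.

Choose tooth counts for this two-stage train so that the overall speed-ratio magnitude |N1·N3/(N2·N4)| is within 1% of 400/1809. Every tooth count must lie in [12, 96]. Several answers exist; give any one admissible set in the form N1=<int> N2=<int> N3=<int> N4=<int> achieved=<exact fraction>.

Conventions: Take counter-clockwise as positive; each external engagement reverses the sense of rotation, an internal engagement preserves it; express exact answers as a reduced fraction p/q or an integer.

2-stage fixed-axis compound train for ratio 400/1809
target = 400/1809 in lowest terms: an exact hit needs N1·N3 = k·400 and N2·N4 = k·1809 for one integer k, every count in [12, 96]; additionally prefer no 1:1 stage (N1 ≠ N2, N3 ≠ N4)
k = 1: N1·N3 = 400 = 16·25, N2·N4 = 1809 = 27·67
achieved = 16·25/(27·67) = 400/1809; |achieved − target| = 0 ≤ 4/1809 ✓

N1=16 N2=27 N3=25 N4=67 achieved=400/1809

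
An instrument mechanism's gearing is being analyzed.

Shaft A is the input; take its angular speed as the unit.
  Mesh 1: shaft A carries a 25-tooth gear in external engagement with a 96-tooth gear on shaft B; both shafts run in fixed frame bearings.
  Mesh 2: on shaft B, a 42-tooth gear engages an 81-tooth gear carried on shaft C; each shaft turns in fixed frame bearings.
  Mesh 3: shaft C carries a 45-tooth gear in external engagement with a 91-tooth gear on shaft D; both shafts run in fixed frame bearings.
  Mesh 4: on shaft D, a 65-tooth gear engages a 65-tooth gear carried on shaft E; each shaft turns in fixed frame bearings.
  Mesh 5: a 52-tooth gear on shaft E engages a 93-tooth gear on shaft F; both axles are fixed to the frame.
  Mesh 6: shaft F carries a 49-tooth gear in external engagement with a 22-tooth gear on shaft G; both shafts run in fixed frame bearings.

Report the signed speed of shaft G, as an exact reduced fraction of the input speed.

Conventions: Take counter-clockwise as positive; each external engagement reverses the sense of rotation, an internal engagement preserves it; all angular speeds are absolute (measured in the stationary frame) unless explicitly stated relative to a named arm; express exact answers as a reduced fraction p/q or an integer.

6125/73656

6-mesh fixed-axis compound train (all bearings frame-fixed)
mesh 1 [25T→96T]: |ω|/ω_in = 1×25/96 = 25/96, sense flips to −
mesh 2 [42T→81T]: |ω|/ω_in = (25/96)×42/81 = 175/1296, sense flips to +
mesh 3 [45T→91T]: |ω|/ω_in = (175/1296)×45/91 = 125/1872, sense flips to −
mesh 4 [65T→65T]: |ω|/ω_in = (125/1872)×65/65 = 125/1872, sense flips to +
mesh 5 [52T→93T]: |ω|/ω_in = (125/1872)×52/93 = 125/3348, sense flips to −
mesh 6 [49T→22T]: |ω|/ω_in = (125/3348)×49/22 = 6125/73656, sense flips to +
signed output speed (× input speed) = 6125/73656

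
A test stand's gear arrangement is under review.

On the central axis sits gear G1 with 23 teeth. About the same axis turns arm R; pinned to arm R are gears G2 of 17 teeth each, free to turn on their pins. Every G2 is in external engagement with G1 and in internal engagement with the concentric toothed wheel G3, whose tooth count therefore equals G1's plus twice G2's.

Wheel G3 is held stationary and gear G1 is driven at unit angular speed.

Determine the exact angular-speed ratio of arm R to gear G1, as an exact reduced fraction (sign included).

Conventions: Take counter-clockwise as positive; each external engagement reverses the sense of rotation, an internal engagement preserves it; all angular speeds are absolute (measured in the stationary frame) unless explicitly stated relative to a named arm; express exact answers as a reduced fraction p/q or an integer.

23/80

topology: planetary set — G1 23T / G2 17T / G3 57T, arm = carrier (Willis)
ring teeth: 23 + 2·17 = 57
23(ω_sun−ω_arm) = −57(ω_ring−ω_arm),  ω_ring = 0, ω_sun = 1
23(1−ω_arm) = −57(0−ω_arm)  ⇒  80·ω_arm = 23  ⇒  ω_arm = 23/80
ω_out/ω_in = 23/80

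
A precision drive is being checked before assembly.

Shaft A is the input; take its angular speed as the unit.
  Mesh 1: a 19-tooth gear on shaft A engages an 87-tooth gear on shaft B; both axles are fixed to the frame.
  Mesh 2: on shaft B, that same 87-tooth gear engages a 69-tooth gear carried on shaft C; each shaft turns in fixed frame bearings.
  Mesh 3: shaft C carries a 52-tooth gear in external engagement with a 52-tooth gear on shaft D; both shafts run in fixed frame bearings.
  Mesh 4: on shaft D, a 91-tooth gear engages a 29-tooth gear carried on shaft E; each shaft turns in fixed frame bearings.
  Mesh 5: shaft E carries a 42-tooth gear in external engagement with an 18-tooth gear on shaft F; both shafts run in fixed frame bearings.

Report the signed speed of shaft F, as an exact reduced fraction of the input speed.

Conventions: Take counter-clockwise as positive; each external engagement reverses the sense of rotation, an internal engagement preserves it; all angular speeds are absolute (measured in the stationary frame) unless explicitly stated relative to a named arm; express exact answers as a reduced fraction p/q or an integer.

-12103/6003

5-mesh fixed-axis compound train (all bearings frame-fixed)
mesh 1 [19T→87T]: |ω|/ω_in = 1×19/87 = 19/87, sense flips to −
mesh 2 [87T→69T]: |ω|/ω_in = (19/87)×87/69 = 19/69, sense flips to +
mesh 3 [52T→52T]: |ω|/ω_in = (19/69)×52/52 = 19/69, sense flips to −
mesh 4 [91T→29T]: |ω|/ω_in = (19/69)×91/29 = 1729/2001, sense flips to +
mesh 5 [42T→18T]: |ω|/ω_in = (1729/2001)×42/18 = 12103/6003, sense flips to −
signed output speed (× input speed) = -12103/6003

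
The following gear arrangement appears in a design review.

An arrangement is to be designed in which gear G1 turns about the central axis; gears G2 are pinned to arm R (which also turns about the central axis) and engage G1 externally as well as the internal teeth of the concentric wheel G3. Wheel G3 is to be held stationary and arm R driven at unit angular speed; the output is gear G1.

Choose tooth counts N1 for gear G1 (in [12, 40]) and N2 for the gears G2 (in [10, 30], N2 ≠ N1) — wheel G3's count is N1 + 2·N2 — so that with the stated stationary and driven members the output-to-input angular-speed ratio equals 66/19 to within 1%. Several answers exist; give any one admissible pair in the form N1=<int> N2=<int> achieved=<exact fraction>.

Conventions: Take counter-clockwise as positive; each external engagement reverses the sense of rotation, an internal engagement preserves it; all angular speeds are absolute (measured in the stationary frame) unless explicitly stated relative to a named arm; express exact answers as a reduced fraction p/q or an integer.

N1=19 N2=14 achieved=66/19

topology: planetary set — design target 66/19, arm = carrier (Willis)
Willis with ω_ring = 0: ω_sun/ω_arm = (N1+N3)/N1; set equal to 66/19  ⇒  N3/N1 = 66/19 − 1 = 47/19
N3 = N1 + 2·N2  ⇒  N2/N1 = (N3/N1 − 1)/2 = (47/19 − 1)/2 = 14/19
smallest multiple with N1 ≥ 12 and N2 ≥ 10: k = 1  ⇒  N1 = 1·19 = 19, N2 = 1·14 = 14 (N1 ≤ 40, N2 ≤ 30, N2 ≠ N1 ✓), N3 = 19 + 2·14 = 47
check: (N1+N3)/N1 with N1 = 19, N3 = 47 gives 66/19; |achieved − target| = 0 ≤ 33/950 ✓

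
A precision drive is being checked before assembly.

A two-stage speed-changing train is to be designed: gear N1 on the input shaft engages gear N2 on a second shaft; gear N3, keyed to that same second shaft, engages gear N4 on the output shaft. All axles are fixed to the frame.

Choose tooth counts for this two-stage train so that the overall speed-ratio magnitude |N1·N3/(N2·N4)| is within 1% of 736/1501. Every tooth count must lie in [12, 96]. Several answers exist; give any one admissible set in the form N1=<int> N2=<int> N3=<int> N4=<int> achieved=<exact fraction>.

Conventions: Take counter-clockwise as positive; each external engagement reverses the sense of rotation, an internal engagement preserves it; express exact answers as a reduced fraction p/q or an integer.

design class (target 736/1501): fixed-axis compound train
target = 736/1501 in lowest terms: an exact hit needs N1·N3 = k·736 and N2·N4 = k·1501 for one integer k, every count in [12, 96]; additionally prefer no 1:1 stage (N1 ≠ N2, N3 ≠ N4)
k = 1: N1·N3 = 736 = 16·46, N2·N4 = 1501 = 19·79
achieved = 16·46/(19·79) = 736/1501; |achieved − target| = 0 ≤ 184/37525 ✓

N1=16 N2=19 N3=46 N4=79 achieved=736/1501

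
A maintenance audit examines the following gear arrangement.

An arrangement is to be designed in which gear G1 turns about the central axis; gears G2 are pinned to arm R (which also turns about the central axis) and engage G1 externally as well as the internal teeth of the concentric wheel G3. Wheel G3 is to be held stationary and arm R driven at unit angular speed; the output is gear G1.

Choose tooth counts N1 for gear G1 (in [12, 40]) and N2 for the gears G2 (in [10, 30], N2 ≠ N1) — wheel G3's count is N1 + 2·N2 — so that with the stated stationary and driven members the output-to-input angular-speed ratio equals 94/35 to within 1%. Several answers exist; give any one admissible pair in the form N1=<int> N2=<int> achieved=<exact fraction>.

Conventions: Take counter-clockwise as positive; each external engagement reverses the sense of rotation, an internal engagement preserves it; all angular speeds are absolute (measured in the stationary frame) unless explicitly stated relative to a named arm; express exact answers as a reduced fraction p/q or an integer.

planetary set to be sized for 94/35 (Willis relation)
Willis with ω_ring = 0: ω_sun/ω_arm = (N1+N3)/N1; set equal to 94/35  ⇒  N3/N1 = 94/35 − 1 = 59/35
N3 = N1 + 2·N2  ⇒  N2/N1 = (N3/N1 − 1)/2 = (59/35 − 1)/2 = 12/35
smallest multiple with N1 ≥ 12 and N2 ≥ 10: k = 1  ⇒  N1 = 1·35 = 35, N2 = 1·12 = 12 (N1 ≤ 40, N2 ≤ 30, N2 ≠ N1 ✓), N3 = 35 + 2·12 = 59
check: (N1+N3)/N1 with N1 = 35, N3 = 59 gives 94/35; |achieved − target| = 0 ≤ 47/1750 ✓

N1=35 N2=12 achieved=94/35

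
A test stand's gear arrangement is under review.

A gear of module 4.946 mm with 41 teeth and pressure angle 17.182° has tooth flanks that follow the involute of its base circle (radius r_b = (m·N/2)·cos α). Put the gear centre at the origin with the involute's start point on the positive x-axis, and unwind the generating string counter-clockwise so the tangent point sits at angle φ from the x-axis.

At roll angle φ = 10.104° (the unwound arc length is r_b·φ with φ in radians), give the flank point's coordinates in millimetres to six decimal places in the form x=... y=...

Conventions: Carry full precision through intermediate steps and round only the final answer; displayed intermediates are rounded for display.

class = single-mesh tooth geometry [base-circle involute, m = 4.946, 41T]
pitch radius r_p = m·N/2 = 4.946·41/2 = 101.393000
base radius r_b = r_p·cos α = 101.393000·cos 17.182° = 96.867954
roll angle φ = 10.104° = 0.17634807 rad
x = r_b·(cos φ + φ·sin φ) = 98.362494
y = r_b·(sin φ − φ·cos φ) = 0.176531

x=98.362494 y=0.176531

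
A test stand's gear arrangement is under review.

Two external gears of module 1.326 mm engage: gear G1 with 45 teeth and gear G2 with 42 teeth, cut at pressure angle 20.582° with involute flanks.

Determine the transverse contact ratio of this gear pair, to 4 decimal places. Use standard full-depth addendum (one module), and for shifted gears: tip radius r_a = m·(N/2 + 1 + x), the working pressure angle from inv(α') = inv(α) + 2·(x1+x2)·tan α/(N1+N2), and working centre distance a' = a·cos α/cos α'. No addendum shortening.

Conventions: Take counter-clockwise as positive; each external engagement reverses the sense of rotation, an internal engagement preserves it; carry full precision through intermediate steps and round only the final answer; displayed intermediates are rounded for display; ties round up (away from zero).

class = single-mesh tooth geometry [involute pair 45T × 42T, m = 1.326]
base radii: r_b1 = 27.930633, r_b2 = 26.068590
tip radii: r_a1 = 31.161000, r_a2 = 29.172000
no profile shift: α' = α, a' = a
action lengths: √(r_a1²−r_b1²) = 13.816211, √(r_a2²−r_b2²) = 13.093287
base pitch p_b = π·m·cos α = 3.899852
CR = (13.816211 + 13.093287 − 57.681000·sin 20.58200°)/3.899852 = 1.700547
contact ratio ≈ 1.7005

1.7005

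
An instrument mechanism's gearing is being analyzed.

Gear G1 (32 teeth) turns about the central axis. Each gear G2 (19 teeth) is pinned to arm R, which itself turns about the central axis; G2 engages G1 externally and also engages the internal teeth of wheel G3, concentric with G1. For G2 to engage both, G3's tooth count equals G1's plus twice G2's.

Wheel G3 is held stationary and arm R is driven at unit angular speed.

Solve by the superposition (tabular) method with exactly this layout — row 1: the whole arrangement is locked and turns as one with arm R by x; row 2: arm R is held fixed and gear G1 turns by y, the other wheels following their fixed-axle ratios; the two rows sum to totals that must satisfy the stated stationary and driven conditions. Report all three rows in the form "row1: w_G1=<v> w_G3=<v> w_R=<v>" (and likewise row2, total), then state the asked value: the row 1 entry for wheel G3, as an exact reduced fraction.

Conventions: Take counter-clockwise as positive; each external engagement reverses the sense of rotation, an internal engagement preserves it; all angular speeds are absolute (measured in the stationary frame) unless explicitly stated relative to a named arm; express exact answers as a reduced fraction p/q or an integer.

row1: w_G1=1 w_G3=1 w_R=1
row2: w_G1=35/16 w_G3=-1 w_R=0
total: w_G1=51/16 w_G3=0 w_R=1
asked value: 1

class = planetary set [G3 = 32+2·19 = 70; Willis about the carrier]
superposition row 1 [locked train]: every member turns x
row 2 (arm held, sun turns y): ω_ring = −(32/70)·y, ω_arm = 0
boundary: total ω_ring = x − (32/70)·y = 0 and total ω_arm = x = 1  ⇒  y = 35/16, x = 1
row 2 ring = −(32/70)·35/16 = -1
totals (row 1 + row 2): sun 1 + 35/16 = 51/16, ring 1 + (-1) = 0, arm 1 + 0 = 1
asked cell (row1, ring) = 1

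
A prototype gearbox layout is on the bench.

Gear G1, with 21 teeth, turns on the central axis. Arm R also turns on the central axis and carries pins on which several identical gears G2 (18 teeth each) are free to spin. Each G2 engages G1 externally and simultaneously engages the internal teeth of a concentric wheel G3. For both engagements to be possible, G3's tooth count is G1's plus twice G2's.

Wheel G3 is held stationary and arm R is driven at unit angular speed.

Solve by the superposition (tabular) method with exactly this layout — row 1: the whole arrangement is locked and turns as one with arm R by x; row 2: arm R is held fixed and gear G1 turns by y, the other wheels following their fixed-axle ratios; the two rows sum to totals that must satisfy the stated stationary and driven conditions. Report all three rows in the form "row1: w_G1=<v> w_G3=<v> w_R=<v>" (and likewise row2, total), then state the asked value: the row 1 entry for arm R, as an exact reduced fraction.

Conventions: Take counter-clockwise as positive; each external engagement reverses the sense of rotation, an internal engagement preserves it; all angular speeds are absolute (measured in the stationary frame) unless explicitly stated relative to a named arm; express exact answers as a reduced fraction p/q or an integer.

row1: w_G1=1 w_G3=1 w_R=1
row2: w_G1=19/7 w_G3=-1 w_R=0
total: w_G1=26/7 w_G3=0 w_R=1
asked value: 1

planetary set (21T centre, 18T on arm, 57T internal) — Willis relation
superposition row 1 [locked train]: every member turns x
superposition row 2 [arm held]: sun y, ring −(21/57)·y, arm 0
boundary: total ω_ring = x − (21/57)·y = 0 and total ω_arm = x = 1  ⇒  y = 19/7, x = 1
row 2 ring = −(21/57)·19/7 = -1
totals (row 1 + row 2): sun 1 + 19/7 = 26/7, ring 1 + (-1) = 0, arm 1 + 0 = 1
asked cell (row1, arm) = 1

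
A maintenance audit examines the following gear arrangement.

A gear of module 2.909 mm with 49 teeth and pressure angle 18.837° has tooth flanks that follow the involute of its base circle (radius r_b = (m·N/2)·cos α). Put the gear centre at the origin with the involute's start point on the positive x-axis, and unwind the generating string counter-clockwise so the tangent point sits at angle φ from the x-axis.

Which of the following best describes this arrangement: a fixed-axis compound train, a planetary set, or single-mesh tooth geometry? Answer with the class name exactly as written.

single-mesh tooth geometry

topology: single-mesh involute geometry — m = 2.909, N = 49
classification: single-mesh tooth geometry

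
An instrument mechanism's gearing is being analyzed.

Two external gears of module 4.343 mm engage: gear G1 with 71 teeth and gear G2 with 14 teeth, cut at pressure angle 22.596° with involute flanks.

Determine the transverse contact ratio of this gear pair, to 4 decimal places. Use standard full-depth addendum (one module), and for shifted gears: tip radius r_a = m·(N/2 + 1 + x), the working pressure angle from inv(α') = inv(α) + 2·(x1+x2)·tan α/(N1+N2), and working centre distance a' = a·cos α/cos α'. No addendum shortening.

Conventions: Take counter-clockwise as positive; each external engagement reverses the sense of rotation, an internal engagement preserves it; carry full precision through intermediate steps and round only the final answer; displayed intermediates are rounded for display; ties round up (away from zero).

class = single-mesh tooth geometry [involute pair 71T × 14T, m = 4.343]
base radii: r_b1 = 142.341456, r_b2 = 28.067329
tip radii: r_a1 = 158.519500, r_a2 = 34.744000
no profile shift: α' = α, a' = a
action lengths: √(r_a1²−r_b1²) = 69.766337, √(r_a2²−r_b2²) = 20.478539
base pitch p_b = π·m·cos α = 12.596588
CR = (69.766337 + 20.478539 − 184.577500·sin 22.59600°)/12.596588 = 1.534106
contact ratio ≈ 1.5341

1.5341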